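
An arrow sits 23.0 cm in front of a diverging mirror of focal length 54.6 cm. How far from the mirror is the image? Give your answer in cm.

For a diverging mirror, f = -54.6 cm.
Mirror equation: 1/s_i = 1/f − 1/s_o = 1/(-54.60) − 1/(23.0) = -0.01832 − 0.04348 = -0.06179, so s_i = -16.2 cm.
The image is virtual, upright and reduced, behind the mirror.

16.2 cm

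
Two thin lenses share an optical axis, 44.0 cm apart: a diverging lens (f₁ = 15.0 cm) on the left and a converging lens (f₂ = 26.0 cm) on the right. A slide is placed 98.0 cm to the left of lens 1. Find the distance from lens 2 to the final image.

Lens 1 is diverging, so f₁ = −15.0 cm.
Lens 1: 1/d_i1 = 1/f₁ − 1/d_o1 = 1/(-15.0) − 1/(98.0) = -0.07687, so d_i1 = -13.01 cm.
The intermediate image is 13.01 cm to the left of lens 1 (virtual), which is 44.0 − (-13.01) = 57.01 cm to the left of lens 2, so d_o2 = +57.01 cm.
Lens 2: 1/d_i2 = 1/f₂ − 1/d_o2 = 1/(26.0) − 1/(57.01) = 0.02092, so d_i2 = 47.8 cm.
The final image is real, 47.8 cm to the right of lens 2 (overall magnification ≈ -0.11).

47.8 cm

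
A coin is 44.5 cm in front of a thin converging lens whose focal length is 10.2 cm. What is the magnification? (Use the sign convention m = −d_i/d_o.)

1/d_i = 1/f − 1/d_o = 1/(10.20) − 1/(44.5) = 0.07557, so d_i = 13.23 cm.
m = −d_i/d_o = −(13.23)/(44.5) = -0.297.
The image is real, inverted and reduced, on the far side of the lens.

m = -0.297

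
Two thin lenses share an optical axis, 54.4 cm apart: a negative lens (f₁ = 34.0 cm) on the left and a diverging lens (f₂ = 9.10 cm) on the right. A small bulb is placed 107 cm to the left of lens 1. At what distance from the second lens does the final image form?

8.17 cm

Lens 1 is diverging, so f₁ = −34.0 cm.
Lens 1: 1/d_i1 = 1/f₁ − 1/d_o1 = 1/(-34.0) − 1/(107) = -0.03876, so d_i1 = -25.80 cm.
The intermediate image is 25.80 cm to the left of lens 1 (virtual), which is 54.4 − (-25.80) = 80.20 cm to the left of lens 2, so d_o2 = +80.20 cm.
Lens 2 is diverging, so f₂ = −9.10 cm.
Lens 2: 1/d_i2 = 1/f₂ − 1/d_o2 = 1/(-9.10) − 1/(80.20) = -0.1224, so d_i2 = -8.17 cm.
The final image is virtual, 8.17 cm to the left of lens 2 (overall magnification ≈ 0.025).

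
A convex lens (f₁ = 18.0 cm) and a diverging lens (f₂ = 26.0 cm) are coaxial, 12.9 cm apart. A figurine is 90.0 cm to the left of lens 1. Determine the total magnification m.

m = -0.396

Lens 1: 1/d_i1 = 1/(18.0) − 1/(90.0) = 0.04444, so d_i1 = 22.50 cm; m₁ = −d_i1/d_o1 = -0.2500.
d_o2 = 12.9 − (22.50) = -9.600 cm (virtual object).
f₂ = −26.0 cm (diverging).
Lens 2: 1/d_i2 = 1/(-26.0) − 1/(-9.600) = 0.06571, so d_i2 = 15.22 cm; m₂ = −d_i2/d_o2 = +1.585.
m = m₁·m₂ = (-0.2500)(+1.585) = -0.396.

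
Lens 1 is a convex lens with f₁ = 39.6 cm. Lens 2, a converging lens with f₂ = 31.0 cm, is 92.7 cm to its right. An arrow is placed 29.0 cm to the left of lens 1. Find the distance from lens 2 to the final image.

Lens 1: 1/d_i1 = 1/f₁ − 1/d_o1 = 1/(39.6) − 1/(29.0) = -0.009230, so d_i1 = -108.3 cm.
The intermediate image is 108.3 cm to the left of lens 1 (virtual), which is 92.7 − (-108.3) = 201.0 cm to the left of lens 2, so d_o2 = +201.0 cm.
Lens 2: 1/d_i2 = 1/f₂ − 1/d_o2 = 1/(31.0) − 1/(201.0) = 0.02728, so d_i2 = 36.7 cm.
The final image is real, 36.7 cm to the right of lens 2 (overall magnification ≈ -0.68).

36.7 cm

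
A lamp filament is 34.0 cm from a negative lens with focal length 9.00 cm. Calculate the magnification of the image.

For a negative lens, f = -9.00 cm.
1/d_i = 1/f − 1/d_o = 1/(-9.000) − 1/(34.0) = -0.1405, so d_i = -7.116 cm.
m = −d_i/d_o = −(-7.116)/(34.0) = +0.209.
The image is virtual, upright and reduced, on the same side as the object.

m = +0.209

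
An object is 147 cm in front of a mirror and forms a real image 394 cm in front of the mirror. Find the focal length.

Real image ⇒ d_i = +394 cm.
1/f = 1/d_o + 1/d_i = 1/(147) + 1/(394) = 0.009341, so f = 107 cm.
Since f is positive, the mirror is concave.

f = 107 cm (concave)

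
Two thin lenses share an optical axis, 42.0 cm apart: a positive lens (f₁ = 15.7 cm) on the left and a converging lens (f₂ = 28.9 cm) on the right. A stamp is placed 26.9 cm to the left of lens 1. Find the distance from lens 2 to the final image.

Lens 1: 1/d_i1 = 1/f₁ − 1/d_o1 = 1/(15.7) − 1/(26.9) = 0.02652, so d_i1 = 37.71 cm.
The intermediate image is 37.71 cm to the right of lens 1, which is 42.0 − (37.71) = 4.290 cm to the left of lens 2, so d_o2 = +4.290 cm.
Lens 2: 1/d_i2 = 1/f₂ − 1/d_o2 = 1/(28.9) − 1/(4.290) = -0.1985, so d_i2 = -5.04 cm.
The final image is virtual, 5.04 cm to the left of lens 2 (overall magnification ≈ -1.6).

5.04 cm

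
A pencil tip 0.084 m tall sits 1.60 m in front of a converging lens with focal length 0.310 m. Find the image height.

1/d_i = 1/f − 1/d_o = 1/(0.3100) − 1/(1.60) = 2.601, so d_i = 0.3845 m.
m = −d_i/d_o = -0.2403.
|h_i| = |m|·h_o = 0.2403 × 0.084 = 0.0202 m. The image is real, inverted and reduced, on the far side of the lens.

0.0202 m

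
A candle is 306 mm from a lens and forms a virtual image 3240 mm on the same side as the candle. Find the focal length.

Virtual image ⇒ d_i = −3240 mm.
1/f = 1/d_o + 1/d_i = 1/(306) + 1/(-3240) = 0.002959, so f = 338 mm.
Since f is positive, the lens is converging.

f = 338 mm (converging)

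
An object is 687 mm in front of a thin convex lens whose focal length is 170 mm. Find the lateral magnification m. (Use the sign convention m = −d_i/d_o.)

1/d_i = 1/f − 1/d_o = 1/(170.0) − 1/(687) = 0.004427, so d_i = 225.9 mm.
m = −d_i/d_o = −(225.9)/(687) = -0.329.
The image is real, inverted and reduced, on the far side of the lens.

m = -0.329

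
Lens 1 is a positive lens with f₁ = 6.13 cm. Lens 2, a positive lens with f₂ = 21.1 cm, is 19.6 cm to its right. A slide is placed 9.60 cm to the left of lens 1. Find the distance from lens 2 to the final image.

Lens 1: 1/d_i1 = 1/f₁ − 1/d_o1 = 1/(6.13) − 1/(9.60) = 0.05897, so d_i1 = 16.96 cm.
The intermediate image is 16.96 cm to the right of lens 1, which is 19.6 − (16.96) = 2.640 cm to the left of lens 2, so d_o2 = +2.640 cm.
Lens 2: 1/d_i2 = 1/f₂ − 1/d_o2 = 1/(21.1) − 1/(2.640) = -0.3314, so d_i2 = -3.02 cm.
The final image is virtual, 3.02 cm to the left of lens 2 (overall magnification ≈ -2.0).

3.02 cm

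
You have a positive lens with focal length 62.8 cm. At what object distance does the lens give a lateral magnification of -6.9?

71.9 cm

m = −d_i/d_o ⇒ d_i = −m·d_o.
1/f = 1/d_o + 1/d_i = 1/d_o − 1/(m·d_o) = (1 − 1/m)/d_o, so d_o = f(1 − 1/m) = (62.80)(1 − 1/(-6.9)) = 71.9 cm.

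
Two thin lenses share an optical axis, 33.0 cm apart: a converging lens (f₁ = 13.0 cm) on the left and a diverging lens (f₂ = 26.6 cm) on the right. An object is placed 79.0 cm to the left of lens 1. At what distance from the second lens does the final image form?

Lens 1: 1/d_i1 = 1/f₁ − 1/d_o1 = 1/(13.0) − 1/(79.0) = 0.06426, so d_i1 = 15.56 cm.
The intermediate image is 15.56 cm to the right of lens 1, which is 33.0 − (15.56) = 17.44 cm to the left of lens 2, so d_o2 = +17.44 cm.
Lens 2 is diverging, so f₂ = −26.6 cm.
Lens 2: 1/d_i2 = 1/f₂ − 1/d_o2 = 1/(-26.6) − 1/(17.44) = -0.09493, so d_i2 = -10.5 cm.
The final image is virtual, 10.5 cm to the left of lens 2 (overall magnification ≈ -0.12).

10.5 cm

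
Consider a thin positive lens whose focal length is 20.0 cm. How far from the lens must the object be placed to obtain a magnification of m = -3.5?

m = −d_i/d_o ⇒ d_i = −m·d_o.
1/f = 1/d_o + 1/d_i = 1/d_o − 1/(m·d_o) = (1 − 1/m)/d_o, so d_o = f(1 − 1/m) = (20.00)(1 − 1/(-3.5)) = 25.7 cm.

25.7 cm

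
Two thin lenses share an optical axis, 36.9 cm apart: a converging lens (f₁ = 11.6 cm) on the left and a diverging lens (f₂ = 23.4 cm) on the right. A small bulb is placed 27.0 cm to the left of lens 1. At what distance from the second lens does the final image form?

Lens 1: 1/d_i1 = 1/f₁ − 1/d_o1 = 1/(11.6) − 1/(27.0) = 0.04917, so d_i1 = 20.34 cm.
The intermediate image is 20.34 cm to the right of lens 1, which is 36.9 − (20.34) = 16.56 cm to the left of lens 2, so d_o2 = +16.56 cm.
Lens 2 is diverging, so f₂ = −23.4 cm.
Lens 2: 1/d_i2 = 1/f₂ − 1/d_o2 = 1/(-23.4) − 1/(16.56) = -0.1031, so d_i2 = -9.70 cm.
The final image is virtual, 9.70 cm to the left of lens 2 (overall magnification ≈ -0.44).

9.70 cm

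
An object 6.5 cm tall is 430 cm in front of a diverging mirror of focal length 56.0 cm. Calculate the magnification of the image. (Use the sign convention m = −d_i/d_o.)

For a diverging mirror, f = -56.0 cm.
1/d_i = 1/f − 1/d_o = 1/(-56.00) − 1/(430) = -0.02018, so d_i = -49.55 cm.
m = −d_i/d_o = −(-49.55)/(430) = +0.115.
The image is virtual, upright and reduced, behind the mirror.

m = +0.115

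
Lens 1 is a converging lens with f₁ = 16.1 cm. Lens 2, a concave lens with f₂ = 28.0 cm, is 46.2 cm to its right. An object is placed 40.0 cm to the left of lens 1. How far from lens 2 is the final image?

Lens 1: 1/d_i1 = 1/f₁ − 1/d_o1 = 1/(16.1) − 1/(40.0) = 0.03711, so d_i1 = 26.95 cm.
The intermediate image is 26.95 cm to the right of lens 1, which is 46.2 − (26.95) = 19.25 cm to the left of lens 2, so d_o2 = +19.25 cm.
Lens 2 is diverging, so f₂ = −28.0 cm.
Lens 2: 1/d_i2 = 1/f₂ − 1/d_o2 = 1/(-28.0) − 1/(19.25) = -0.08766, so d_i2 = -11.4 cm.
The final image is virtual, 11.4 cm to the left of lens 2 (overall magnification ≈ -0.40).

11.4 cm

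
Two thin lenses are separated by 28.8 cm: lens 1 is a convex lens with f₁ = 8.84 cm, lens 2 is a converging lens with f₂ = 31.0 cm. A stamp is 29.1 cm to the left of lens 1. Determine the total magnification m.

m = -0.908

Lens 1: 1/d_i1 = 1/(8.84) − 1/(29.1) = 0.07876, so d_i1 = 12.70 cm; m₁ = −d_i1/d_o1 = -0.4364.
d_o2 = 28.8 − (12.70) = 16.10 cm.
Lens 2: 1/d_i2 = 1/(31.0) − 1/(16.10) = -0.02985, so d_i2 = -33.50 cm; m₂ = −d_i2/d_o2 = +2.081.
m = m₁·m₂ = (-0.4364)(+2.081) = -0.908.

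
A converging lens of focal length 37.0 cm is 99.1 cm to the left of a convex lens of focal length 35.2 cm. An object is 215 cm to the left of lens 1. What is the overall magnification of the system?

m = +0.381

Lens 1: 1/d_i1 = 1/(37.0) − 1/(215) = 0.02238, so d_i1 = 44.69 cm; m₁ = −d_i1/d_o1 = -0.2079.
d_o2 = 99.1 − (44.69) = 54.41 cm.
Lens 2: 1/d_i2 = 1/(35.2) − 1/(54.41) = 0.01003, so d_i2 = 99.70 cm; m₂ = −d_i2/d_o2 = -1.832.
m = m₁·m₂ = (-0.2079)(-1.832) = +0.381.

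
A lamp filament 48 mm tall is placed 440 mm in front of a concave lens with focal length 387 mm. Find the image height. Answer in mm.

22.5 mm

For a concave lens, f = -387 mm.
1/d_i = 1/f − 1/d_o = 1/(-387.0) − 1/(440) = -0.004857, so d_i = -205.9 mm.
m = −d_i/d_o = +0.4680.
|h_i| = |m|·h_o = 0.4680 × 48 = 22.5 mm. The image is virtual, upright and reduced, on the same side as the object.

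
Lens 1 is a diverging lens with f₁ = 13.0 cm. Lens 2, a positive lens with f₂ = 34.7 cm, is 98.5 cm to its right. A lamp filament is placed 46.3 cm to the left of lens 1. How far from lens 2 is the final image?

Lens 1 is diverging, so f₁ = −13.0 cm.
Lens 1: 1/d_i1 = 1/f₁ − 1/d_o1 = 1/(-13.0) − 1/(46.3) = -0.09852, so d_i1 = -10.15 cm.
The intermediate image is 10.15 cm to the left of lens 1 (virtual), which is 98.5 − (-10.15) = 108.7 cm to the left of lens 2, so d_o2 = +108.7 cm.
Lens 2: 1/d_i2 = 1/f₂ − 1/d_o2 = 1/(34.7) − 1/(108.7) = 0.01962, so d_i2 = 51.0 cm.
The final image is real, 51.0 cm to the right of lens 2 (overall magnification ≈ -0.10).

51.0 cm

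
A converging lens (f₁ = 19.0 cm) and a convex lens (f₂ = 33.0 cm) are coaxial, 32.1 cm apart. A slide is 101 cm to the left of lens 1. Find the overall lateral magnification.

Lens 1: 1/d_i1 = 1/(19.0) − 1/(101) = 0.04273, so d_i1 = 23.40 cm; m₁ = −d_i1/d_o1 = -0.2317.
d_o2 = 32.1 − (23.40) = 8.700 cm.
Lens 2: 1/d_i2 = 1/(33.0) − 1/(8.700) = -0.08464, so d_i2 = -11.81 cm; m₂ = −d_i2/d_o2 = +1.358.
m = m₁·m₂ = (-0.2317)(+1.358) = -0.315.

m = -0.315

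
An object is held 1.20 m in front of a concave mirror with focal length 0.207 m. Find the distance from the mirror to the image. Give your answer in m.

0.250 m

Mirror equation: 1/s_i = 1/f − 1/s_o = 1/(0.2070) − 1/(1.20) = 4.831 − 0.8333 = 3.998, so s_i = 0.250 m.
The image is real, inverted and reduced, in front of the mirror.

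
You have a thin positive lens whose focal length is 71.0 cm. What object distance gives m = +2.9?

46.5 cm

m = −d_i/d_o ⇒ d_i = −m·d_o.
1/f = 1/d_o + 1/d_i = 1/d_o − 1/(m·d_o) = (1 − 1/m)/d_o, so d_o = f(1 − 1/m) = (71.00)(1 − 1/(+2.9)) = 46.5 cm.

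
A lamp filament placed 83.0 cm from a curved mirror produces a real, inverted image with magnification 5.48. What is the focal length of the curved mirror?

f = 70.2 cm (concave)

m = −d_i/d_o ⇒ d_i = −m·d_o = −(-5.48)·(83.0) = 454.8 cm.
1/f = 1/d_o + 1/d_i = 1/(83.0) + 1/(454.8) = 0.01425, so f = 70.2 cm.
Since f is positive, the curved mirror is concave.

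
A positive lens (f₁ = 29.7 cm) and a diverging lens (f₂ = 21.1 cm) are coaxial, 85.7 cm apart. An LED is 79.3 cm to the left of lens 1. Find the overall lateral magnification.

m = -0.213

Lens 1: 1/d_i1 = 1/(29.7) − 1/(79.3) = 0.02106, so d_i1 = 47.48 cm; m₁ = −d_i1/d_o1 = -0.5987.
d_o2 = 85.7 − (47.48) = 38.22 cm.
f₂ = −21.1 cm (diverging).
Lens 2: 1/d_i2 = 1/(-21.1) − 1/(38.22) = -0.07356, so d_i2 = -13.59 cm; m₂ = −d_i2/d_o2 = +0.3557.
m = m₁·m₂ = (-0.5987)(+0.3557) = -0.213.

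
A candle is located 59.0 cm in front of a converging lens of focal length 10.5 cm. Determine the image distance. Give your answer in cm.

Thin-lens equation: 1/v = 1/f − 1/u = 1/(10.50) − 1/(59.0) = 0.09524 − 0.01695 = 0.07829, so v = 12.8 cm.
The image is real, inverted and reduced, on the far side of the lens.

12.8 cm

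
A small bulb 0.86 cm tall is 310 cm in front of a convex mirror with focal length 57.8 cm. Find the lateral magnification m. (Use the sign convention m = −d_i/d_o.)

m = +0.157

For a convex mirror, f = -57.8 cm.
1/d_i = 1/f − 1/d_o = 1/(-57.80) − 1/(310) = -0.02053, so d_i = -48.72 cm.
m = −d_i/d_o = −(-48.72)/(310) = +0.157.
The image is virtual, upright and reduced, behind the mirror.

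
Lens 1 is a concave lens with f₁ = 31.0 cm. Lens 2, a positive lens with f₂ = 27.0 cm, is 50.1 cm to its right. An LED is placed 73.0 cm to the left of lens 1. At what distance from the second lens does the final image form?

Lens 1 is diverging, so f₁ = −31.0 cm.
Lens 1: 1/d_i1 = 1/f₁ − 1/d_o1 = 1/(-31.0) − 1/(73.0) = -0.04596, so d_i1 = -21.76 cm.
The intermediate image is 21.76 cm to the left of lens 1 (virtual), which is 50.1 − (-21.76) = 71.86 cm to the left of lens 2, so d_o2 = +71.86 cm.
Lens 2: 1/d_i2 = 1/f₂ − 1/d_o2 = 1/(27.0) − 1/(71.86) = 0.02312, so d_i2 = 43.3 cm.
The final image is real, 43.3 cm to the right of lens 2 (overall magnification ≈ -0.18).

43.3 cm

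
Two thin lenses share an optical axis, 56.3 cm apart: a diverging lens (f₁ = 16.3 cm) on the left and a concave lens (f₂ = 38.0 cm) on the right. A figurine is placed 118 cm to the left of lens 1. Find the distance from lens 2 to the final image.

Lens 1 is diverging, so f₁ = −16.3 cm.
Lens 1: 1/d_i1 = 1/f₁ − 1/d_o1 = 1/(-16.3) − 1/(118) = -0.06982, so d_i1 = -14.32 cm.
The intermediate image is 14.32 cm to the left of lens 1 (virtual), which is 56.3 − (-14.32) = 70.62 cm to the left of lens 2, so d_o2 = +70.62 cm.
Lens 2 is diverging, so f₂ = −38.0 cm.
Lens 2: 1/d_i2 = 1/f₂ − 1/d_o2 = 1/(-38.0) − 1/(70.62) = -0.04048, so d_i2 = -24.7 cm.
The final image is virtual, 24.7 cm to the left of lens 2 (overall magnification ≈ 0.042).

24.7 cm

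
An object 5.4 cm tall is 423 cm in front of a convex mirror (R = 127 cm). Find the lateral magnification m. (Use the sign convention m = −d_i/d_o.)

m = +0.131

f = R/2 = 127/2 = 63.50 cm; for a convex mirror, f = -63.50 cm.
1/d_i = 1/f − 1/d_o = 1/(-63.50) − 1/(423) = -0.01811, so d_i = -55.21 cm.
m = −d_i/d_o = −(-55.21)/(423) = +0.131.
The image is virtual, upright and reduced, behind the mirror.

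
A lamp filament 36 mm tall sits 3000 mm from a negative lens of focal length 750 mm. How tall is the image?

For a negative lens, f = -750 mm.
1/d_i = 1/f − 1/d_o = 1/(-750.0) − 1/(3000) = -0.001667, so d_i = -600.0 mm.
m = −d_i/d_o = +0.2000.
|h_i| = |m|·h_o = 0.2000 × 36 = 7.20 mm. The image is virtual, upright and reduced, on the same side as the object.

7.20 mm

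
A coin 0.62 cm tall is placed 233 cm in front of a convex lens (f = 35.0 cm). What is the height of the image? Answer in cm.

1/d_i = 1/f − 1/d_o = 1/(35.00) − 1/(233) = 0.02428, so d_i = 41.19 cm.
m = −d_i/d_o = -0.1768.
|h_i| = |m|·h_o = 0.1768 × 0.62 = 0.110 cm. The image is real, inverted and reduced, on the far side of the lens.

0.110 cm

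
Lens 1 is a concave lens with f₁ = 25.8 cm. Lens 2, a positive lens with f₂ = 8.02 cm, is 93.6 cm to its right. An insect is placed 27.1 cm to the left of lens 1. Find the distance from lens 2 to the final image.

8.67 cm

Lens 1 is diverging, so f₁ = −25.8 cm.
Lens 1: 1/d_i1 = 1/f₁ − 1/d_o1 = 1/(-25.8) − 1/(27.1) = -0.07566, so d_i1 = -13.22 cm.
The intermediate image is 13.22 cm to the left of lens 1 (virtual), which is 93.6 − (-13.22) = 106.8 cm to the left of lens 2, so d_o2 = +106.8 cm.
Lens 2: 1/d_i2 = 1/f₂ − 1/d_o2 = 1/(8.02) − 1/(106.8) = 0.1153, so d_i2 = 8.67 cm.
The final image is real, 8.67 cm to the right of lens 2 (overall magnification ≈ -0.040).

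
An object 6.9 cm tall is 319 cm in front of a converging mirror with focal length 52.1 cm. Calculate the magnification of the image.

1/d_i = 1/f − 1/d_o = 1/(52.10) − 1/(319) = 0.01606, so d_i = 62.27 cm.
m = −d_i/d_o = −(62.27)/(319) = -0.195.
The image is real, inverted and reduced, in front of the mirror.

m = -0.195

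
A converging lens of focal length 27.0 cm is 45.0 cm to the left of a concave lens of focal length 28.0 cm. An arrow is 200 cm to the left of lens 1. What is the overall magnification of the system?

Lens 1: 1/d_i1 = 1/(27.0) − 1/(200) = 0.03204, so d_i1 = 31.21 cm; m₁ = −d_i1/d_o1 = -0.1560.
d_o2 = 45.0 − (31.21) = 13.79 cm.
f₂ = −28.0 cm (diverging).
Lens 2: 1/d_i2 = 1/(-28.0) − 1/(13.79) = -0.1082, so d_i2 = -9.240 cm; m₂ = −d_i2/d_o2 = +0.6700.
m = m₁·m₂ = (-0.1560)(+0.6700) = -0.105.

m = -0.105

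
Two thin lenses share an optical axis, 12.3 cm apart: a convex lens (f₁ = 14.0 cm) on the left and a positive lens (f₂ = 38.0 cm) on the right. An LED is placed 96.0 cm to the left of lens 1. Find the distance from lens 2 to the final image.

3.69 cm

Lens 1: 1/d_i1 = 1/f₁ − 1/d_o1 = 1/(14.0) − 1/(96.0) = 0.06101, so d_i1 = 16.39 cm.
The intermediate image is 16.39 cm to the right of lens 1, which lies 4.090 cm to the right of lens 2 — a virtual object — so d_o2 = −4.090 cm.
Lens 2: 1/d_i2 = 1/f₂ − 1/d_o2 = 1/(38.0) − 1/(-4.090) = 0.2708, so d_i2 = 3.69 cm.
The final image is real, 3.69 cm to the right of lens 2 (overall magnification ≈ -0.15).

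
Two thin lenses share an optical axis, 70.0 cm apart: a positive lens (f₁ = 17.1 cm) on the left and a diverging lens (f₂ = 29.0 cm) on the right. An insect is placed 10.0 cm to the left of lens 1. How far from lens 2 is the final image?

22.2 cm

Lens 1: 1/d_i1 = 1/f₁ − 1/d_o1 = 1/(17.1) − 1/(10.0) = -0.04152, so d_i1 = -24.08 cm.
The intermediate image is 24.08 cm to the left of lens 1 (virtual), which is 70.0 − (-24.08) = 94.08 cm to the left of lens 2, so d_o2 = +94.08 cm.
Lens 2 is diverging, so f₂ = −29.0 cm.
Lens 2: 1/d_i2 = 1/f₂ − 1/d_o2 = 1/(-29.0) − 1/(94.08) = -0.04511, so d_i2 = -22.2 cm.
The final image is virtual, 22.2 cm to the left of lens 2 (overall magnification ≈ 0.57).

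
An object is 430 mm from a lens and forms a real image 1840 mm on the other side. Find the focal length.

f = 349 mm (converging)

Real image ⇒ d_i = +1840 mm.
1/f = 1/d_o + 1/d_i = 1/(430) + 1/(1840) = 0.002869, so f = 349 mm.
Since f is positive, the lens is converging.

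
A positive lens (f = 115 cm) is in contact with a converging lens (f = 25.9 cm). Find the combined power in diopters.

P = +4.73 D

P₁ = 1/f₁ = 1/(1.15 m) = +0.8696 D; P₂ = 1/f₂ = 1/(0.259 m) = +3.861 D.
For thin lenses in contact, P = P₁ + P₂ = (+0.8696) + (+3.861) = +4.73 D.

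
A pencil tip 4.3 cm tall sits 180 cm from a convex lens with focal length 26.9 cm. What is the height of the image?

1/d_i = 1/f − 1/d_o = 1/(26.90) − 1/(180) = 0.03162, so d_i = 31.63 cm.
m = −d_i/d_o = -0.1757.
|h_i| = |m|·h_o = 0.1757 × 4.3 = 0.756 cm. The image is real, inverted and reduced, on the far side of the lens.

0.756 cm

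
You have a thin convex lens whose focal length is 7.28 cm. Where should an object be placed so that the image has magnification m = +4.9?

m = −d_i/d_o ⇒ d_i = −m·d_o.
1/f = 1/d_o + 1/d_i = 1/d_o − 1/(m·d_o) = (1 − 1/m)/d_o, so d_o = f(1 − 1/m) = (7.280)(1 − 1/(+4.9)) = 5.79 cm.

5.79 cm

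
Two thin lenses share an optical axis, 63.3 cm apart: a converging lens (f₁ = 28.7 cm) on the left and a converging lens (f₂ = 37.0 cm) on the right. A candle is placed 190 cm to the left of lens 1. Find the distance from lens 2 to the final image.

145 cm

Lens 1: 1/d_i1 = 1/f₁ − 1/d_o1 = 1/(28.7) − 1/(190) = 0.02958, so d_i1 = 33.81 cm.
The intermediate image is 33.81 cm to the right of lens 1, which is 63.3 − (33.81) = 29.49 cm to the left of lens 2, so d_o2 = +29.49 cm.
Lens 2: 1/d_i2 = 1/f₂ − 1/d_o2 = 1/(37.0) − 1/(29.49) = -0.006883, so d_i2 = -145 cm.
The final image is virtual, 145 cm to the left of lens 2 (overall magnification ≈ -0.88).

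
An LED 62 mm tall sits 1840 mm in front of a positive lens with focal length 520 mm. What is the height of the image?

24.4 mm

1/d_i = 1/f − 1/d_o = 1/(520.0) − 1/(1840) = 0.001380, so d_i = 724.8 mm.
m = −d_i/d_o = -0.3939.
|h_i| = |m|·h_o = 0.3939 × 62 = 24.4 mm. The image is real, inverted and reduced, on the far side of the lens.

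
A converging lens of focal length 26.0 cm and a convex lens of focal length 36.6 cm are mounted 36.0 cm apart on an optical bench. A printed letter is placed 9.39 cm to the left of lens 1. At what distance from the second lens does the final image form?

Lens 1: 1/d_i1 = 1/f₁ − 1/d_o1 = 1/(26.0) − 1/(9.39) = -0.06803, so d_i1 = -14.70 cm.
The intermediate image is 14.70 cm to the left of lens 1 (virtual), which is 36.0 − (-14.70) = 50.70 cm to the left of lens 2, so d_o2 = +50.70 cm.
Lens 2: 1/d_i2 = 1/f₂ − 1/d_o2 = 1/(36.6) − 1/(50.70) = 0.007599, so d_i2 = 132 cm.
The final image is real, 132 cm to the right of lens 2 (overall magnification ≈ -4.1).

132 cm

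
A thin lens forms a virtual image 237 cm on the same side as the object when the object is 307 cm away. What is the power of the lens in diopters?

Virtual image ⇒ d_i = −237 cm.
1/f = 1/d_o + 1/d_i = 1/(307) + 1/(-237) = -0.0009621 cm⁻¹.
f = -1039 cm = -10.39 m, so P = 1/f = -0.0962 D.

P = -0.0962 D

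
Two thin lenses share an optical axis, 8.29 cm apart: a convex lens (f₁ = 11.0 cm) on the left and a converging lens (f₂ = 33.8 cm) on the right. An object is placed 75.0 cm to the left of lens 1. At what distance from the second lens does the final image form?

Lens 1: 1/d_i1 = 1/f₁ − 1/d_o1 = 1/(11.0) − 1/(75.0) = 0.07758, so d_i1 = 12.89 cm.
The intermediate image is 12.89 cm to the right of lens 1, which lies 4.600 cm to the right of lens 2 — a virtual object — so d_o2 = −4.600 cm.
Lens 2: 1/d_i2 = 1/f₂ − 1/d_o2 = 1/(33.8) − 1/(-4.600) = 0.2470, so d_i2 = 4.05 cm.
The final image is real, 4.05 cm to the right of lens 2 (overall magnification ≈ -0.15).

4.05 cm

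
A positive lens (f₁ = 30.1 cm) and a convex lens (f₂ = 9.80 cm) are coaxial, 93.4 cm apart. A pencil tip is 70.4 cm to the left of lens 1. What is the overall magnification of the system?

m = +0.236

Lens 1: 1/d_i1 = 1/(30.1) − 1/(70.4) = 0.01902, so d_i1 = 52.58 cm; m₁ = −d_i1/d_o1 = -0.7469.
d_o2 = 93.4 − (52.58) = 40.82 cm.
Lens 2: 1/d_i2 = 1/(9.80) − 1/(40.82) = 0.07754, so d_i2 = 12.90 cm; m₂ = −d_i2/d_o2 = -0.3159.
m = m₁·m₂ = (-0.7469)(-0.3159) = +0.236.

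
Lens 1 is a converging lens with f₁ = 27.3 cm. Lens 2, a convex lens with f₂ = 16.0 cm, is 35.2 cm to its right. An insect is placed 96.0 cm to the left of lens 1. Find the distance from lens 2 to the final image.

Lens 1: 1/d_i1 = 1/f₁ − 1/d_o1 = 1/(27.3) − 1/(96.0) = 0.02621, so d_i1 = 38.15 cm.
The intermediate image is 38.15 cm to the right of lens 1, which lies 2.950 cm to the right of lens 2 — a virtual object — so d_o2 = −2.950 cm.
Lens 2: 1/d_i2 = 1/f₂ − 1/d_o2 = 1/(16.0) − 1/(-2.950) = 0.4015, so d_i2 = 2.49 cm.
The final image is real, 2.49 cm to the right of lens 2 (overall magnification ≈ -0.34).

2.49 cm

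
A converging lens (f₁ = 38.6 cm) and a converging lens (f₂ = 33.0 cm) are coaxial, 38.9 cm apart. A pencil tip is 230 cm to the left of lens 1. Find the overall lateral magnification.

m = -0.164

Lens 1: 1/d_i1 = 1/(38.6) − 1/(230) = 0.02156, so d_i1 = 46.38 cm; m₁ = −d_i1/d_o1 = -0.2017.
d_o2 = 38.9 − (46.38) = -7.480 cm (virtual object).
Lens 2: 1/d_i2 = 1/(33.0) − 1/(-7.480) = 0.1640, so d_i2 = 6.098 cm; m₂ = −d_i2/d_o2 = +0.8152.
m = m₁·m₂ = (-0.2017)(+0.8152) = -0.164.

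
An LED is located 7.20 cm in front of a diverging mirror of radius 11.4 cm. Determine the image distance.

3.18 cm

f = R/2 = 11.4/2 = 5.700 cm; for a diverging mirror, f = -5.700 cm.
Mirror equation: 1/v = 1/f − 1/u = 1/(-5.700) − 1/(7.20) = -0.1754 − 0.1389 = -0.3143, so v = -3.18 cm.
The image is virtual, upright and reduced, behind the mirror.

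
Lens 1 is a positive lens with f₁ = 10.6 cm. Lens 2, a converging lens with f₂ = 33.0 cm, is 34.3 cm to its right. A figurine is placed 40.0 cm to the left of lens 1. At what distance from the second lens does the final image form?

50.0 cm

Lens 1: 1/d_i1 = 1/f₁ − 1/d_o1 = 1/(10.6) − 1/(40.0) = 0.06934, so d_i1 = 14.42 cm.
The intermediate image is 14.42 cm to the right of lens 1, which is 34.3 − (14.42) = 19.88 cm to the left of lens 2, so d_o2 = +19.88 cm.
Lens 2: 1/d_i2 = 1/f₂ − 1/d_o2 = 1/(33.0) − 1/(19.88) = -0.02000, so d_i2 = -50.0 cm.
The final image is virtual, 50.0 cm to the left of lens 2 (overall magnification ≈ -0.91).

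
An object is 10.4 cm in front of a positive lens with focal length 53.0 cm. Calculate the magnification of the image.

m = +1.24

1/d_i = 1/f − 1/d_o = 1/(53.00) − 1/(10.4) = -0.07729, so d_i = -12.94 cm.
m = −d_i/d_o = −(-12.94)/(10.4) = +1.24.
The image is virtual, upright and enlarged, on the same side as the object.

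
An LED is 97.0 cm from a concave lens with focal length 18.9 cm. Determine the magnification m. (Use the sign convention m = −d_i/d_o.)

m = +0.163

For a concave lens, f = -18.9 cm.
1/d_i = 1/f − 1/d_o = 1/(-18.90) − 1/(97.0) = -0.06322, so d_i = -15.82 cm.
m = −d_i/d_o = −(-15.82)/(97.0) = +0.163.
The image is virtual, upright and reduced, on the same side as the object.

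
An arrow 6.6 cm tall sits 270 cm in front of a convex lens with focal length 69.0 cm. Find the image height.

1/d_i = 1/f − 1/d_o = 1/(69.00) − 1/(270) = 0.01079, so d_i = 92.69 cm.
m = −d_i/d_o = -0.3433.
|h_i| = |m|·h_o = 0.3433 × 6.6 = 2.27 cm. The image is real, inverted and reduced, on the far side of the lens.

2.27 cm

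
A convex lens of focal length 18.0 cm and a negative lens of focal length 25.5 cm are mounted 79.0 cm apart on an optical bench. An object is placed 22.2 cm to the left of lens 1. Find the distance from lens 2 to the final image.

44.0 cm

Lens 1: 1/d_i1 = 1/f₁ − 1/d_o1 = 1/(18.0) − 1/(22.2) = 0.01051, so d_i1 = 95.14 cm.
The intermediate image is 95.14 cm to the right of lens 1, which lies 16.14 cm to the right of lens 2 — a virtual object — so d_o2 = −16.14 cm.
Lens 2 is diverging, so f₂ = −25.5 cm.
Lens 2: 1/d_i2 = 1/f₂ − 1/d_o2 = 1/(-25.5) − 1/(-16.14) = 0.02274, so d_i2 = 44.0 cm.
The final image is real, 44.0 cm to the right of lens 2 (overall magnification ≈ -12).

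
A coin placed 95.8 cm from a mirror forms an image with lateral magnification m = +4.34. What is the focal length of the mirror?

m = −d_i/d_o ⇒ d_i = −m·d_o = −(+4.34)·(95.8) = -415.8 cm.
1/f = 1/d_o + 1/d_i = 1/(95.8) + 1/(-415.8) = 0.008033, so f = 124 cm.
Since f is positive, the mirror is concave.

f = 124 cm (concave)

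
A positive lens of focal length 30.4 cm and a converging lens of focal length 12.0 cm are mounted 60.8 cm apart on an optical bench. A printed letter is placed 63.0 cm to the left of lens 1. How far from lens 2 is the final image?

2.47 cm

Lens 1: 1/d_i1 = 1/f₁ − 1/d_o1 = 1/(30.4) − 1/(63.0) = 0.01702, so d_i1 = 58.75 cm.
The intermediate image is 58.75 cm to the right of lens 1, which is 60.8 − (58.75) = 2.050 cm to the left of lens 2, so d_o2 = +2.050 cm.
Lens 2: 1/d_i2 = 1/f₂ − 1/d_o2 = 1/(12.0) − 1/(2.050) = -0.4045, so d_i2 = -2.47 cm.
The final image is virtual, 2.47 cm to the left of lens 2 (overall magnification ≈ -1.1).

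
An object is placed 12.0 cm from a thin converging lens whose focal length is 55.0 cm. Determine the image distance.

15.3 cm

Lens equation: 1/q = 1/f − 1/p = 1/(55.00) − 1/(12.0) = 0.01818 − 0.08333 = -0.06515, so q = -15.3 cm.
The image is virtual, upright and enlarged, on the same side as the object.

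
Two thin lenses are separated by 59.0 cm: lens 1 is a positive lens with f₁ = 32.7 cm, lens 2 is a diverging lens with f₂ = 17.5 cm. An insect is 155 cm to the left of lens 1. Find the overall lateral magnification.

m = -0.133

Lens 1: 1/d_i1 = 1/(32.7) − 1/(155) = 0.02413, so d_i1 = 41.44 cm; m₁ = −d_i1/d_o1 = -0.2674.
d_o2 = 59.0 − (41.44) = 17.56 cm.
f₂ = −17.5 cm (diverging).
Lens 2: 1/d_i2 = 1/(-17.5) − 1/(17.56) = -0.1141, so d_i2 = -8.765 cm; m₂ = −d_i2/d_o2 = +0.4991.
m = m₁·m₂ = (-0.2674)(+0.4991) = -0.133.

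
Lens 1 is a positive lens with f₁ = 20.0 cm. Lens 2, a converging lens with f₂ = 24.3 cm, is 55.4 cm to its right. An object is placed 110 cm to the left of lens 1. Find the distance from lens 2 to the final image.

Lens 1: 1/d_i1 = 1/f₁ − 1/d_o1 = 1/(20.0) − 1/(110) = 0.04091, so d_i1 = 24.44 cm.
The intermediate image is 24.44 cm to the right of lens 1, which is 55.4 − (24.44) = 30.96 cm to the left of lens 2, so d_o2 = +30.96 cm.
Lens 2: 1/d_i2 = 1/f₂ − 1/d_o2 = 1/(24.3) − 1/(30.96) = 0.008853, so d_i2 = 113 cm.
The final image is real, 113 cm to the right of lens 2 (overall magnification ≈ 0.81).

113 cm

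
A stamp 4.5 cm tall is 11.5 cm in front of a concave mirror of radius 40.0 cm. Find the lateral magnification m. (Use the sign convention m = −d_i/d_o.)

f = R/2 = 40.0/2 = 20.00 cm.
1/d_i = 1/f − 1/d_o = 1/(20.00) − 1/(11.5) = -0.03696, so d_i = -27.06 cm.
m = −d_i/d_o = −(-27.06)/(11.5) = +2.35.
The image is virtual, upright and enlarged, behind the mirror.

m = +2.35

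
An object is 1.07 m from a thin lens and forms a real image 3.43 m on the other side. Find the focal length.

Real image ⇒ d_i = +3.43 m.
1/f = 1/d_o + 1/d_i = 1/(1.07) + 1/(3.43) = 1.226, so f = 0.816 m.
Since f is positive, the thin lens is converging.

f = 0.816 m (converging)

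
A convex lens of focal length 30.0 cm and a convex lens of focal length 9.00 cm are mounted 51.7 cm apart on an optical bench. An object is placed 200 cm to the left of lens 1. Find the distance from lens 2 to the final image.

19.9 cm

Lens 1: 1/d_i1 = 1/f₁ − 1/d_o1 = 1/(30.0) − 1/(200) = 0.02833, so d_i1 = 35.29 cm.
The intermediate image is 35.29 cm to the right of lens 1, which is 51.7 − (35.29) = 16.41 cm to the left of lens 2, so d_o2 = +16.41 cm.
Lens 2: 1/d_i2 = 1/f₂ − 1/d_o2 = 1/(9.00) − 1/(16.41) = 0.05017, so d_i2 = 19.9 cm.
The final image is real, 19.9 cm to the right of lens 2 (overall magnification ≈ 0.21).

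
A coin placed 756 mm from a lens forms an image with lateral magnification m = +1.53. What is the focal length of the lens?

m = −d_i/d_o ⇒ d_i = −m·d_o = −(+1.53)·(756) = -1157 mm.
1/f = 1/d_o + 1/d_i = 1/(756) + 1/(-1157) = 0.0004584, so f = 2180 mm.
Since f is positive, the lens is converging.

f = 2180 mm (converging)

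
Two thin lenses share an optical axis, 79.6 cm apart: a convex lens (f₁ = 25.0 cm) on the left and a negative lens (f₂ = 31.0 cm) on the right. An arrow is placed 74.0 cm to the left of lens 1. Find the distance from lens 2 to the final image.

Lens 1: 1/d_i1 = 1/f₁ − 1/d_o1 = 1/(25.0) − 1/(74.0) = 0.02649, so d_i1 = 37.76 cm.
The intermediate image is 37.76 cm to the right of lens 1, which is 79.6 − (37.76) = 41.84 cm to the left of lens 2, so d_o2 = +41.84 cm.
Lens 2 is diverging, so f₂ = −31.0 cm.
Lens 2: 1/d_i2 = 1/f₂ − 1/d_o2 = 1/(-31.0) − 1/(41.84) = -0.05616, so d_i2 = -17.8 cm.
The final image is virtual, 17.8 cm to the left of lens 2 (overall magnification ≈ -0.22).

17.8 cm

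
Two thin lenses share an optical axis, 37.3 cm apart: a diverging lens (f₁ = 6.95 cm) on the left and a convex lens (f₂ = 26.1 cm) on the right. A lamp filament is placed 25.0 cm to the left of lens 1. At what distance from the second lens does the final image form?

67.0 cm

Lens 1 is diverging, so f₁ = −6.95 cm.
Lens 1: 1/d_i1 = 1/f₁ − 1/d_o1 = 1/(-6.95) − 1/(25.0) = -0.1839, so d_i1 = -5.438 cm.
The intermediate image is 5.438 cm to the left of lens 1 (virtual), which is 37.3 − (-5.438) = 42.74 cm to the left of lens 2, so d_o2 = +42.74 cm.
Lens 2: 1/d_i2 = 1/f₂ − 1/d_o2 = 1/(26.1) − 1/(42.74) = 0.01492, so d_i2 = 67.0 cm.
The final image is real, 67.0 cm to the right of lens 2 (overall magnification ≈ -0.34).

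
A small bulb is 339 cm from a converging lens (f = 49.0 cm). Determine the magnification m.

1/d_i = 1/f − 1/d_o = 1/(49.00) − 1/(339) = 0.01746, so d_i = 57.28 cm.
m = −d_i/d_o = −(57.28)/(339) = -0.169.
The image is real, inverted and reduced, on the far side of the lens.

m = -0.169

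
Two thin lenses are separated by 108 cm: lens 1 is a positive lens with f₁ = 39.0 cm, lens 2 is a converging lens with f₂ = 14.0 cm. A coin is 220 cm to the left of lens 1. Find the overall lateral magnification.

Lens 1: 1/d_i1 = 1/(39.0) − 1/(220) = 0.02110, so d_i1 = 47.40 cm; m₁ = −d_i1/d_o1 = -0.2155.
d_o2 = 108 − (47.40) = 60.60 cm.
Lens 2: 1/d_i2 = 1/(14.0) − 1/(60.60) = 0.05493, so d_i2 = 18.21 cm; m₂ = −d_i2/d_o2 = -0.3004.
m = m₁·m₂ = (-0.2155)(-0.3004) = +0.0647.

m = +0.0647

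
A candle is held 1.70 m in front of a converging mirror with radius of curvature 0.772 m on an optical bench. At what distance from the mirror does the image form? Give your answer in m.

0.499 m

f = R/2 = 0.772/2 = 0.3860 m.
Mirror equation: 1/s_i = 1/f − 1/s_o = 1/(0.3860) − 1/(1.70) = 2.591 − 0.5882 = 2.002, so s_i = 0.499 m.
The image is real, inverted and reduced, in front of the mirror.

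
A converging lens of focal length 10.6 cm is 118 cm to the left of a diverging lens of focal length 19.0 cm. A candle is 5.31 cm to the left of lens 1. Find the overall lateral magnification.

Lens 1: 1/d_i1 = 1/(10.6) − 1/(5.31) = -0.09398, so d_i1 = -10.64 cm; m₁ = −d_i1/d_o1 = +2.004.
d_o2 = 118 − (-10.64) = 128.6 cm.
f₂ = −19.0 cm (diverging).
Lens 2: 1/d_i2 = 1/(-19.0) − 1/(128.6) = -0.06041, so d_i2 = -16.55 cm; m₂ = −d_i2/d_o2 = +0.1287.
m = m₁·m₂ = (+2.004)(+0.1287) = +0.258.

m = +0.258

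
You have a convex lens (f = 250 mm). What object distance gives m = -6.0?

m = −d_i/d_o ⇒ d_i = −m·d_o.
1/f = 1/d_o + 1/d_i = 1/d_o − 1/(m·d_o) = (1 − 1/m)/d_o, so d_o = f(1 − 1/m) = (250.0)(1 − 1/(-6.0)) = 292 mm.

292 mm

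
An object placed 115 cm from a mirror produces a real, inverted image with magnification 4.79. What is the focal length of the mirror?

m = −d_i/d_o ⇒ d_i = −m·d_o = −(-4.79)·(115) = 550.9 cm.
1/f = 1/d_o + 1/d_i = 1/(115) + 1/(550.9) = 0.01051, so f = 95.1 cm.
Since f is positive, the mirror is concave.

f = 95.1 cm (concave)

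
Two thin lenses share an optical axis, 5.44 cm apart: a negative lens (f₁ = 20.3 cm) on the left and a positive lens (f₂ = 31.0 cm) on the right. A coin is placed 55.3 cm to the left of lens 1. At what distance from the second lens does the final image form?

Lens 1 is diverging, so f₁ = −20.3 cm.
Lens 1: 1/d_i1 = 1/f₁ − 1/d_o1 = 1/(-20.3) − 1/(55.3) = -0.06734, so d_i1 = -14.85 cm.
The intermediate image is 14.85 cm to the left of lens 1 (virtual), which is 5.44 − (-14.85) = 20.29 cm to the left of lens 2, so d_o2 = +20.29 cm.
Lens 2: 1/d_i2 = 1/f₂ − 1/d_o2 = 1/(31.0) − 1/(20.29) = -0.01703, so d_i2 = -58.7 cm.
The final image is virtual, 58.7 cm to the left of lens 2 (overall magnification ≈ 0.78).

58.7 cm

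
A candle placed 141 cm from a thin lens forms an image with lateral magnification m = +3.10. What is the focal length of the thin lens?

f = 208 cm (converging)

m = −d_i/d_o ⇒ d_i = −m·d_o = −(+3.10)·(141) = -437.1 cm.
1/f = 1/d_o + 1/d_i = 1/(141) + 1/(-437.1) = 0.004804, so f = 208 cm.
Since f is positive, the thin lens is converging.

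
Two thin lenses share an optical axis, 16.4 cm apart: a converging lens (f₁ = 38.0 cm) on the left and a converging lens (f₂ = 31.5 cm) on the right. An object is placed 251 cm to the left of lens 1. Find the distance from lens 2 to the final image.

Lens 1: 1/d_i1 = 1/f₁ − 1/d_o1 = 1/(38.0) − 1/(251) = 0.02233, so d_i1 = 44.78 cm.
The intermediate image is 44.78 cm to the right of lens 1, which lies 28.38 cm to the right of lens 2 — a virtual object — so d_o2 = −28.38 cm.
Lens 2: 1/d_i2 = 1/f₂ − 1/d_o2 = 1/(31.5) − 1/(-28.38) = 0.06698, so d_i2 = 14.9 cm.
The final image is real, 14.9 cm to the right of lens 2 (overall magnification ≈ -0.094).

14.9 cm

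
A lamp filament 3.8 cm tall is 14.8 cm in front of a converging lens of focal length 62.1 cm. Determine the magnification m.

1/d_i = 1/f − 1/d_o = 1/(62.10) − 1/(14.8) = -0.05146, so d_i = -19.43 cm.
m = −d_i/d_o = −(-19.43)/(14.8) = +1.31.
The image is virtual, upright and enlarged, on the same side as the object.

m = +1.31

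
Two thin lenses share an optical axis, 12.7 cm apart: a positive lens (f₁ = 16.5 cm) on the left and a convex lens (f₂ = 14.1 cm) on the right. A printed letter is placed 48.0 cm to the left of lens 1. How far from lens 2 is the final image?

6.61 cm

Lens 1: 1/d_i1 = 1/f₁ − 1/d_o1 = 1/(16.5) − 1/(48.0) = 0.03977, so d_i1 = 25.14 cm.
The intermediate image is 25.14 cm to the right of lens 1, which lies 12.44 cm to the right of lens 2 — a virtual object — so d_o2 = −12.44 cm.
Lens 2: 1/d_i2 = 1/f₂ − 1/d_o2 = 1/(14.1) − 1/(-12.44) = 0.1513, so d_i2 = 6.61 cm.
The final image is real, 6.61 cm to the right of lens 2 (overall magnification ≈ -0.28).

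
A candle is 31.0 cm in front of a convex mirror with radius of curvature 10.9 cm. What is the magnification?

m = +0.150

f = R/2 = 10.9/2 = 5.450 cm; for a convex mirror, f = -5.450 cm.
1/d_i = 1/f − 1/d_o = 1/(-5.450) − 1/(31.0) = -0.2157, so d_i = -4.635 cm.
m = −d_i/d_o = −(-4.635)/(31.0) = +0.150.
The image is virtual, upright and reduced, behind the mirror.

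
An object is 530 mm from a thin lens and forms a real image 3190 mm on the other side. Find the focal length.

Real image ⇒ d_i = +3190 mm.
1/f = 1/d_o + 1/d_i = 1/(530) + 1/(3190) = 0.002200, so f = 454 mm.
Since f is positive, the thin lens is converging.

f = 454 mm (converging)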